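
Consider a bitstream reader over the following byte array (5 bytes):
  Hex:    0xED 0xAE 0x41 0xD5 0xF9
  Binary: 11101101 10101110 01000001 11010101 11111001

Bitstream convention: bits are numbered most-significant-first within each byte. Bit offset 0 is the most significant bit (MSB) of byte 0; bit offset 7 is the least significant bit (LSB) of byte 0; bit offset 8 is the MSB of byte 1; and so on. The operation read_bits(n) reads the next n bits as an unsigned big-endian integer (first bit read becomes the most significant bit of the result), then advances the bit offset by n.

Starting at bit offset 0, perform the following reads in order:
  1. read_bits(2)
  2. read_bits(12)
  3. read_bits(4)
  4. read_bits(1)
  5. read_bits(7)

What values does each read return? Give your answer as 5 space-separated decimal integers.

Answer: 3 2923 9 0 7

Derivation:
Read 1: bits[0:2] width=2 -> value=3 (bin 11); offset now 2 = byte 0 bit 2; 38 bits remain
Read 2: bits[2:14] width=12 -> value=2923 (bin 101101101011); offset now 14 = byte 1 bit 6; 26 bits remain
Read 3: bits[14:18] width=4 -> value=9 (bin 1001); offset now 18 = byte 2 bit 2; 22 bits remain
Read 4: bits[18:19] width=1 -> value=0 (bin 0); offset now 19 = byte 2 bit 3; 21 bits remain
Read 5: bits[19:26] width=7 -> value=7 (bin 0000111); offset now 26 = byte 3 bit 2; 14 bits remain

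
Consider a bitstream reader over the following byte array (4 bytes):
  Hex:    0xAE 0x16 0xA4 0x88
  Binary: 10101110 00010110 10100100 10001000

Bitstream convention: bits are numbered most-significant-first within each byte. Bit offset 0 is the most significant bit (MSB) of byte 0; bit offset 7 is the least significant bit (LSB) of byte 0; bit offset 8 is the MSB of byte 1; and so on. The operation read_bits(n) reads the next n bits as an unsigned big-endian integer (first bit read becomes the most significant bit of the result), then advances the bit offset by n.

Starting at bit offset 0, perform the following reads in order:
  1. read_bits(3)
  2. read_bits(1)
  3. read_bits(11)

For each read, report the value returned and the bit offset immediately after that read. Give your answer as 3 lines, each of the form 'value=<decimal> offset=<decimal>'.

Answer: value=5 offset=3
value=0 offset=4
value=1803 offset=15

Derivation:
Read 1: bits[0:3] width=3 -> value=5 (bin 101); offset now 3 = byte 0 bit 3; 29 bits remain
Read 2: bits[3:4] width=1 -> value=0 (bin 0); offset now 4 = byte 0 bit 4; 28 bits remain
Read 3: bits[4:15] width=11 -> value=1803 (bin 11100001011); offset now 15 = byte 1 bit 7; 17 bits remain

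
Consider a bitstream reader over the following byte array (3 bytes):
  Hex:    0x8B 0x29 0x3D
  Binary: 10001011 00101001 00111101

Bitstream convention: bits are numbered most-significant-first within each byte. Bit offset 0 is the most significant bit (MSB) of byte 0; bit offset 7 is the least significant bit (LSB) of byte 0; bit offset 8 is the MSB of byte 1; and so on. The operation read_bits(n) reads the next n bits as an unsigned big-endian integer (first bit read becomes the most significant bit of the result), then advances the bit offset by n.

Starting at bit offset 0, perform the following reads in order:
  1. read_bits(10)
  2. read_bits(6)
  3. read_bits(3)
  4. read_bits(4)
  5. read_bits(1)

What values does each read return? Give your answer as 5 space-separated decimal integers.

Read 1: bits[0:10] width=10 -> value=556 (bin 1000101100); offset now 10 = byte 1 bit 2; 14 bits remain
Read 2: bits[10:16] width=6 -> value=41 (bin 101001); offset now 16 = byte 2 bit 0; 8 bits remain
Read 3: bits[16:19] width=3 -> value=1 (bin 001); offset now 19 = byte 2 bit 3; 5 bits remain
Read 4: bits[19:23] width=4 -> value=14 (bin 1110); offset now 23 = byte 2 bit 7; 1 bits remain
Read 5: bits[23:24] width=1 -> value=1 (bin 1); offset now 24 = byte 3 bit 0; 0 bits remain

Answer: 556 41 1 14 1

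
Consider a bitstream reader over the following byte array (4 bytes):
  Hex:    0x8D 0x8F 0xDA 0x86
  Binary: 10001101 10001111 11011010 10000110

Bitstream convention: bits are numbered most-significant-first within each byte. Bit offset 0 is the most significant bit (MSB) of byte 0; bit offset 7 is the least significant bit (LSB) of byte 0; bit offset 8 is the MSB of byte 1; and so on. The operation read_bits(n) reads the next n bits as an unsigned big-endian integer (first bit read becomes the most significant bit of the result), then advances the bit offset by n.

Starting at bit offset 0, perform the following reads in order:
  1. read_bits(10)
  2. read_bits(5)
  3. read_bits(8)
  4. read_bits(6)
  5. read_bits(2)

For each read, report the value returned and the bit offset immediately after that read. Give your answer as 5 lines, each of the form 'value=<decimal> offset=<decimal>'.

Read 1: bits[0:10] width=10 -> value=566 (bin 1000110110); offset now 10 = byte 1 bit 2; 22 bits remain
Read 2: bits[10:15] width=5 -> value=7 (bin 00111); offset now 15 = byte 1 bit 7; 17 bits remain
Read 3: bits[15:23] width=8 -> value=237 (bin 11101101); offset now 23 = byte 2 bit 7; 9 bits remain
Read 4: bits[23:29] width=6 -> value=16 (bin 010000); offset now 29 = byte 3 bit 5; 3 bits remain
Read 5: bits[29:31] width=2 -> value=3 (bin 11); offset now 31 = byte 3 bit 7; 1 bits remain

Answer: value=566 offset=10
value=7 offset=15
value=237 offset=23
value=16 offset=29
value=3 offset=31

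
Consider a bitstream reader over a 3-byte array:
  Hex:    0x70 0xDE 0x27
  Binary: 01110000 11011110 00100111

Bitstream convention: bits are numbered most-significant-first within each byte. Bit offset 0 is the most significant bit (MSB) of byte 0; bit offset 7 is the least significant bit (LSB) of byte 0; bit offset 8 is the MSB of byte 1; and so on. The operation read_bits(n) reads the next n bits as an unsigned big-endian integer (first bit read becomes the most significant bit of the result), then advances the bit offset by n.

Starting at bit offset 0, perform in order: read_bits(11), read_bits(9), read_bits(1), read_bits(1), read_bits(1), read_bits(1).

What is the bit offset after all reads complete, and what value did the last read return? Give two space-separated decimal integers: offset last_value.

Read 1: bits[0:11] width=11 -> value=902 (bin 01110000110); offset now 11 = byte 1 bit 3; 13 bits remain
Read 2: bits[11:20] width=9 -> value=482 (bin 111100010); offset now 20 = byte 2 bit 4; 4 bits remain
Read 3: bits[20:21] width=1 -> value=0 (bin 0); offset now 21 = byte 2 bit 5; 3 bits remain
Read 4: bits[21:22] width=1 -> value=1 (bin 1); offset now 22 = byte 2 bit 6; 2 bits remain
Read 5: bits[22:23] width=1 -> value=1 (bin 1); offset now 23 = byte 2 bit 7; 1 bits remain
Read 6: bits[23:24] width=1 -> value=1 (bin 1); offset now 24 = byte 3 bit 0; 0 bits remain

Answer: 24 1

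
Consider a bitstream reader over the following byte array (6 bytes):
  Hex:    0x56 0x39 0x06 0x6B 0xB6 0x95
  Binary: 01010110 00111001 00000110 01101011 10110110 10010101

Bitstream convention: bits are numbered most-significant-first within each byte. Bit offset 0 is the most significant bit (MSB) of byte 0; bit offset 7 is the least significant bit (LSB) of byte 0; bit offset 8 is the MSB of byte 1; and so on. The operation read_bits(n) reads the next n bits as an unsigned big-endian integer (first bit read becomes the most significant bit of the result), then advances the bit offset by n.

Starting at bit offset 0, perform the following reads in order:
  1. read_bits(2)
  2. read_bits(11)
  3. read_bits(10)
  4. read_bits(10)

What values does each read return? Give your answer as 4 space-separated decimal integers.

Read 1: bits[0:2] width=2 -> value=1 (bin 01); offset now 2 = byte 0 bit 2; 46 bits remain
Read 2: bits[2:13] width=11 -> value=711 (bin 01011000111); offset now 13 = byte 1 bit 5; 35 bits remain
Read 3: bits[13:23] width=10 -> value=131 (bin 0010000011); offset now 23 = byte 2 bit 7; 25 bits remain
Read 4: bits[23:33] width=10 -> value=215 (bin 0011010111); offset now 33 = byte 4 bit 1; 15 bits remain

Answer: 1 711 131 215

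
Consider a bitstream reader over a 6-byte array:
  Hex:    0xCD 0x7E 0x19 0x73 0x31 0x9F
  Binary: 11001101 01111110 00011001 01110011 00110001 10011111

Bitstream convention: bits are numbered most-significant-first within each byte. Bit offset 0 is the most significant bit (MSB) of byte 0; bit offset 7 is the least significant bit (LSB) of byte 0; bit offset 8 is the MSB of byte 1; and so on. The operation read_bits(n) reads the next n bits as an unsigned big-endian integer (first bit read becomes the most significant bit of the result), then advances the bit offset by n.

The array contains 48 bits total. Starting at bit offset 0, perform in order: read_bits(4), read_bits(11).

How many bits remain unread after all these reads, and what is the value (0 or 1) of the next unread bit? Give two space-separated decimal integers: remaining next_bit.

Answer: 33 0

Derivation:
Read 1: bits[0:4] width=4 -> value=12 (bin 1100); offset now 4 = byte 0 bit 4; 44 bits remain
Read 2: bits[4:15] width=11 -> value=1727 (bin 11010111111); offset now 15 = byte 1 bit 7; 33 bits remain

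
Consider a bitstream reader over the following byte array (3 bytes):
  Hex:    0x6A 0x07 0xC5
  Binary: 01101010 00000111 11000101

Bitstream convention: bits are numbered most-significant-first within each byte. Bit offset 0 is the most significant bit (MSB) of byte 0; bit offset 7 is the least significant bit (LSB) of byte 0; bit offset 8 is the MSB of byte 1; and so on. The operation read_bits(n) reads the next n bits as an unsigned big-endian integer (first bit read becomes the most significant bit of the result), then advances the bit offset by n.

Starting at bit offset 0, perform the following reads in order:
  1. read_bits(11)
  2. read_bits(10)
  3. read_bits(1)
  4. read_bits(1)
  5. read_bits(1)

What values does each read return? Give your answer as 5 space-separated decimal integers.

Answer: 848 248 1 0 1

Derivation:
Read 1: bits[0:11] width=11 -> value=848 (bin 01101010000); offset now 11 = byte 1 bit 3; 13 bits remain
Read 2: bits[11:21] width=10 -> value=248 (bin 0011111000); offset now 21 = byte 2 bit 5; 3 bits remain
Read 3: bits[21:22] width=1 -> value=1 (bin 1); offset now 22 = byte 2 bit 6; 2 bits remain
Read 4: bits[22:23] width=1 -> value=0 (bin 0); offset now 23 = byte 2 bit 7; 1 bits remain
Read 5: bits[23:24] width=1 -> value=1 (bin 1); offset now 24 = byte 3 bit 0; 0 bits remain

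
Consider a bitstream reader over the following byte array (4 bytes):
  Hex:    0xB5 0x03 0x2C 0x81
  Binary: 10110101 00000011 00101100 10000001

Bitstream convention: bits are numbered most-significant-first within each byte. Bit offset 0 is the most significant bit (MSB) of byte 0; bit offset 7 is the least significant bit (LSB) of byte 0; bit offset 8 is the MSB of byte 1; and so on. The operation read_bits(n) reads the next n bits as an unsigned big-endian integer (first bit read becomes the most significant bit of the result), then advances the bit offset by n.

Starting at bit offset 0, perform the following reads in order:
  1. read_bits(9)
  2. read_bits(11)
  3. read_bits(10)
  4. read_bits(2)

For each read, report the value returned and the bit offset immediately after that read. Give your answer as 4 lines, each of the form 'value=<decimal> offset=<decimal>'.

Read 1: bits[0:9] width=9 -> value=362 (bin 101101010); offset now 9 = byte 1 bit 1; 23 bits remain
Read 2: bits[9:20] width=11 -> value=50 (bin 00000110010); offset now 20 = byte 2 bit 4; 12 bits remain
Read 3: bits[20:30] width=10 -> value=800 (bin 1100100000); offset now 30 = byte 3 bit 6; 2 bits remain
Read 4: bits[30:32] width=2 -> value=1 (bin 01); offset now 32 = byte 4 bit 0; 0 bits remain

Answer: value=362 offset=9
value=50 offset=20
value=800 offset=30
value=1 offset=32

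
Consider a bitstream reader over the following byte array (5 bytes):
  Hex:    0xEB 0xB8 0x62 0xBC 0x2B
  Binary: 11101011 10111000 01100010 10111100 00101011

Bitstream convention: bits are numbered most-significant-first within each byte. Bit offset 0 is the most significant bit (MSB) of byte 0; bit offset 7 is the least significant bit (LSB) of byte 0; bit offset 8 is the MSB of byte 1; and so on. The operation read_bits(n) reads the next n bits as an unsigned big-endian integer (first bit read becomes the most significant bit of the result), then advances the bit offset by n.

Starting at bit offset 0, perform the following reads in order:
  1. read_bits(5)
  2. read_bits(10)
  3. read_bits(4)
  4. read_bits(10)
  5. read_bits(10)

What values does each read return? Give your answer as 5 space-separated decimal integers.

Answer: 29 476 3 87 533

Derivation:
Read 1: bits[0:5] width=5 -> value=29 (bin 11101); offset now 5 = byte 0 bit 5; 35 bits remain
Read 2: bits[5:15] width=10 -> value=476 (bin 0111011100); offset now 15 = byte 1 bit 7; 25 bits remain
Read 3: bits[15:19] width=4 -> value=3 (bin 0011); offset now 19 = byte 2 bit 3; 21 bits remain
Read 4: bits[19:29] width=10 -> value=87 (bin 0001010111); offset now 29 = byte 3 bit 5; 11 bits remain
Read 5: bits[29:39] width=10 -> value=533 (bin 1000010101); offset now 39 = byte 4 bit 7; 1 bits remain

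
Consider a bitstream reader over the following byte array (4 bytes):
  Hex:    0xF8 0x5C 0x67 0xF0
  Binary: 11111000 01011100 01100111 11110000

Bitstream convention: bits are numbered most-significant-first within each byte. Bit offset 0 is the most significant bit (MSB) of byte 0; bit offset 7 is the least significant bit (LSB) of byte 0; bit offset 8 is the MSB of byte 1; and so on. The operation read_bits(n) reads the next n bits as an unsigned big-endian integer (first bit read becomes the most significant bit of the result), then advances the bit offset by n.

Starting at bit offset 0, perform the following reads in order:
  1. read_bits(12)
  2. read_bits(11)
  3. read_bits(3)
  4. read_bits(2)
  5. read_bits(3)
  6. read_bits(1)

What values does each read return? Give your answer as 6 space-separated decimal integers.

Answer: 3973 1587 7 3 0 0

Derivation:
Read 1: bits[0:12] width=12 -> value=3973 (bin 111110000101); offset now 12 = byte 1 bit 4; 20 bits remain
Read 2: bits[12:23] width=11 -> value=1587 (bin 11000110011); offset now 23 = byte 2 bit 7; 9 bits remain
Read 3: bits[23:26] width=3 -> value=7 (bin 111); offset now 26 = byte 3 bit 2; 6 bits remain
Read 4: bits[26:28] width=2 -> value=3 (bin 11); offset now 28 = byte 3 bit 4; 4 bits remain
Read 5: bits[28:31] width=3 -> value=0 (bin 000); offset now 31 = byte 3 bit 7; 1 bits remain
Read 6: bits[31:32] width=1 -> value=0 (bin 0); offset now 32 = byte 4 bit 0; 0 bits remain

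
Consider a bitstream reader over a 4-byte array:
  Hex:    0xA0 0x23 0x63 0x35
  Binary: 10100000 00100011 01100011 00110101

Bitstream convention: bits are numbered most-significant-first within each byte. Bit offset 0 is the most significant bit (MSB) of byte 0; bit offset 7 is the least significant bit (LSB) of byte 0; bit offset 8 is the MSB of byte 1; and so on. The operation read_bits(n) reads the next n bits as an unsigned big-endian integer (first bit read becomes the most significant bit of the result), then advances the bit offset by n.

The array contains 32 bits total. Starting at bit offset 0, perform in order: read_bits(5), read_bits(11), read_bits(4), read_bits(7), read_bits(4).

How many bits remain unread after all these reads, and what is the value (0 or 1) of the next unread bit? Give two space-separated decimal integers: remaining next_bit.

Answer: 1 1

Derivation:
Read 1: bits[0:5] width=5 -> value=20 (bin 10100); offset now 5 = byte 0 bit 5; 27 bits remain
Read 2: bits[5:16] width=11 -> value=35 (bin 00000100011); offset now 16 = byte 2 bit 0; 16 bits remain
Read 3: bits[16:20] width=4 -> value=6 (bin 0110); offset now 20 = byte 2 bit 4; 12 bits remain
Read 4: bits[20:27] width=7 -> value=25 (bin 0011001); offset now 27 = byte 3 bit 3; 5 bits remain
Read 5: bits[27:31] width=4 -> value=10 (bin 1010); offset now 31 = byte 3 bit 7; 1 bits remain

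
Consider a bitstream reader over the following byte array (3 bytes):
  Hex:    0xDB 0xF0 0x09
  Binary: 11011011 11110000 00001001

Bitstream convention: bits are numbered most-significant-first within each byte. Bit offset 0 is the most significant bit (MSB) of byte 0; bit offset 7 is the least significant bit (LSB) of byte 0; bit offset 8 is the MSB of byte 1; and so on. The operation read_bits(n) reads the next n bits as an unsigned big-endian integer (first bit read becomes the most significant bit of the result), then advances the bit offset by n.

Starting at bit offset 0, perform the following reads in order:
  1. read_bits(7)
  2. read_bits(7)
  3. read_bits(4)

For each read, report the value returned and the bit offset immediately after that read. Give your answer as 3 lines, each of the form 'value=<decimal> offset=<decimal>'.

Read 1: bits[0:7] width=7 -> value=109 (bin 1101101); offset now 7 = byte 0 bit 7; 17 bits remain
Read 2: bits[7:14] width=7 -> value=124 (bin 1111100); offset now 14 = byte 1 bit 6; 10 bits remain
Read 3: bits[14:18] width=4 -> value=0 (bin 0000); offset now 18 = byte 2 bit 2; 6 bits remain

Answer: value=109 offset=7
value=124 offset=14
value=0 offset=18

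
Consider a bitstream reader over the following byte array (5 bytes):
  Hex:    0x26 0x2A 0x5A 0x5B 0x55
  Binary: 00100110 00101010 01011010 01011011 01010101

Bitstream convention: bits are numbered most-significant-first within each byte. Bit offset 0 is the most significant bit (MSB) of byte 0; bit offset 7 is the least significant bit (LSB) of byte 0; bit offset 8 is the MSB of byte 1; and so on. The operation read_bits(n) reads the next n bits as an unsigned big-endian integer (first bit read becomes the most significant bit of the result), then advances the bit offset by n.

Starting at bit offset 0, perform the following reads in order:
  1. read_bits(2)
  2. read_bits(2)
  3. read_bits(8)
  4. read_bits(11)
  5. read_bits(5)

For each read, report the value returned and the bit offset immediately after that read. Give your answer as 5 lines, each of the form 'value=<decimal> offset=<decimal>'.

Read 1: bits[0:2] width=2 -> value=0 (bin 00); offset now 2 = byte 0 bit 2; 38 bits remain
Read 2: bits[2:4] width=2 -> value=2 (bin 10); offset now 4 = byte 0 bit 4; 36 bits remain
Read 3: bits[4:12] width=8 -> value=98 (bin 01100010); offset now 12 = byte 1 bit 4; 28 bits remain
Read 4: bits[12:23] width=11 -> value=1325 (bin 10100101101); offset now 23 = byte 2 bit 7; 17 bits remain
Read 5: bits[23:28] width=5 -> value=5 (bin 00101); offset now 28 = byte 3 bit 4; 12 bits remain

Answer: value=0 offset=2
value=2 offset=4
value=98 offset=12
value=1325 offset=23
value=5 offset=28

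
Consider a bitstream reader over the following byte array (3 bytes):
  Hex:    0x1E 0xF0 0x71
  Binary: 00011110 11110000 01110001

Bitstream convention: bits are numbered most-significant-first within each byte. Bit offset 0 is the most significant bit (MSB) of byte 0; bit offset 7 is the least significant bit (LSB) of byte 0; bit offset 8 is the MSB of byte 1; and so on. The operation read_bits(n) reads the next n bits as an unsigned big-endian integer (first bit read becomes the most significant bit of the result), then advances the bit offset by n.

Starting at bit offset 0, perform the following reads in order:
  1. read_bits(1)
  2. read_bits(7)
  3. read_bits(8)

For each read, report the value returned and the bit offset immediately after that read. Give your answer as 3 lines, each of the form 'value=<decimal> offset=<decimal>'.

Read 1: bits[0:1] width=1 -> value=0 (bin 0); offset now 1 = byte 0 bit 1; 23 bits remain
Read 2: bits[1:8] width=7 -> value=30 (bin 0011110); offset now 8 = byte 1 bit 0; 16 bits remain
Read 3: bits[8:16] width=8 -> value=240 (bin 11110000); offset now 16 = byte 2 bit 0; 8 bits remain

Answer: value=0 offset=1
value=30 offset=8
value=240 offset=16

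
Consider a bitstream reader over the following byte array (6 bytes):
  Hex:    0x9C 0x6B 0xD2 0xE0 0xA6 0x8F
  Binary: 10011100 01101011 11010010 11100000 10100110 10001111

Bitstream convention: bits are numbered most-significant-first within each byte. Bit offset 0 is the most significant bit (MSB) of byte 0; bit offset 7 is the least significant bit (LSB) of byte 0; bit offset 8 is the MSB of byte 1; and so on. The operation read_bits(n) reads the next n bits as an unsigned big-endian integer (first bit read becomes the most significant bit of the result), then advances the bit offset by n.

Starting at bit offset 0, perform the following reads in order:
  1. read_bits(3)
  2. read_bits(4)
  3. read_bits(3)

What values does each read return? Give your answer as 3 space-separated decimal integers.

Answer: 4 14 1

Derivation:
Read 1: bits[0:3] width=3 -> value=4 (bin 100); offset now 3 = byte 0 bit 3; 45 bits remain
Read 2: bits[3:7] width=4 -> value=14 (bin 1110); offset now 7 = byte 0 bit 7; 41 bits remain
Read 3: bits[7:10] width=3 -> value=1 (bin 001); offset now 10 = byte 1 bit 2; 38 bits remain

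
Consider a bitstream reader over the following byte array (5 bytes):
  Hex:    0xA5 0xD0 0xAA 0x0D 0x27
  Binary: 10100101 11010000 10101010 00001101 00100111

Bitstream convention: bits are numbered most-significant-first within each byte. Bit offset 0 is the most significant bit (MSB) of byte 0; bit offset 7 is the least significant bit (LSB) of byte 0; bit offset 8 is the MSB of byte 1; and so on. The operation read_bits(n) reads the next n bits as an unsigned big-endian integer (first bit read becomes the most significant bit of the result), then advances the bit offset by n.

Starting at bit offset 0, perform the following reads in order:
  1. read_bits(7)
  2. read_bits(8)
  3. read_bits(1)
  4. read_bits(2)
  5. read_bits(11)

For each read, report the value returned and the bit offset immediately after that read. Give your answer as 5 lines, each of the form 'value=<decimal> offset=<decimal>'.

Read 1: bits[0:7] width=7 -> value=82 (bin 1010010); offset now 7 = byte 0 bit 7; 33 bits remain
Read 2: bits[7:15] width=8 -> value=232 (bin 11101000); offset now 15 = byte 1 bit 7; 25 bits remain
Read 3: bits[15:16] width=1 -> value=0 (bin 0); offset now 16 = byte 2 bit 0; 24 bits remain
Read 4: bits[16:18] width=2 -> value=2 (bin 10); offset now 18 = byte 2 bit 2; 22 bits remain
Read 5: bits[18:29] width=11 -> value=1345 (bin 10101000001); offset now 29 = byte 3 bit 5; 11 bits remain

Answer: value=82 offset=7
value=232 offset=15
value=0 offset=16
value=2 offset=18
value=1345 offset=29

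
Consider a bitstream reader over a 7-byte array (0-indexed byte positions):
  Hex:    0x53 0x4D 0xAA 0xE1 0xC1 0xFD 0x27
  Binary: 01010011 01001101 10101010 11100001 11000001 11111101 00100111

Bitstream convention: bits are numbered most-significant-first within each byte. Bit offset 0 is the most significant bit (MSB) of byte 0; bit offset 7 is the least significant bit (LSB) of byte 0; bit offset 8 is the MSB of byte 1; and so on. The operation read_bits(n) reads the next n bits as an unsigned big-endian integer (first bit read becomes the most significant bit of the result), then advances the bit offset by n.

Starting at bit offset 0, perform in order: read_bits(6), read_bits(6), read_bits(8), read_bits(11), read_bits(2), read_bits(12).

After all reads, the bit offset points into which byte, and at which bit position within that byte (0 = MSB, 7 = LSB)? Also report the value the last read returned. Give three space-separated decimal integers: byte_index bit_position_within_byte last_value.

Answer: 5 5 2111

Derivation:
Read 1: bits[0:6] width=6 -> value=20 (bin 010100); offset now 6 = byte 0 bit 6; 50 bits remain
Read 2: bits[6:12] width=6 -> value=52 (bin 110100); offset now 12 = byte 1 bit 4; 44 bits remain
Read 3: bits[12:20] width=8 -> value=218 (bin 11011010); offset now 20 = byte 2 bit 4; 36 bits remain
Read 4: bits[20:31] width=11 -> value=1392 (bin 10101110000); offset now 31 = byte 3 bit 7; 25 bits remain
Read 5: bits[31:33] width=2 -> value=3 (bin 11); offset now 33 = byte 4 bit 1; 23 bits remain
Read 6: bits[33:45] width=12 -> value=2111 (bin 100000111111); offset now 45 = byte 5 bit 5; 11 bits remain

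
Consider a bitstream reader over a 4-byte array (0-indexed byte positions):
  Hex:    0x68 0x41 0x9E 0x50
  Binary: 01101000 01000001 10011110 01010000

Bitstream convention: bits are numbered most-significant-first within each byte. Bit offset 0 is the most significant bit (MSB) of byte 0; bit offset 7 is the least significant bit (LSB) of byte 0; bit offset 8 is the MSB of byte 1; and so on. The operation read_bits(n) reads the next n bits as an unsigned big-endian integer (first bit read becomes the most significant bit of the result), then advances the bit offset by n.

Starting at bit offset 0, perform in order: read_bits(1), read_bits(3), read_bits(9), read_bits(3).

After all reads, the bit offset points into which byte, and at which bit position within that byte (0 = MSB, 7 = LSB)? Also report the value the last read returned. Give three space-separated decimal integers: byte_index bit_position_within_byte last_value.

Answer: 2 0 1

Derivation:
Read 1: bits[0:1] width=1 -> value=0 (bin 0); offset now 1 = byte 0 bit 1; 31 bits remain
Read 2: bits[1:4] width=3 -> value=6 (bin 110); offset now 4 = byte 0 bit 4; 28 bits remain
Read 3: bits[4:13] width=9 -> value=264 (bin 100001000); offset now 13 = byte 1 bit 5; 19 bits remain
Read 4: bits[13:16] width=3 -> value=1 (bin 001); offset now 16 = byte 2 bit 0; 16 bits remain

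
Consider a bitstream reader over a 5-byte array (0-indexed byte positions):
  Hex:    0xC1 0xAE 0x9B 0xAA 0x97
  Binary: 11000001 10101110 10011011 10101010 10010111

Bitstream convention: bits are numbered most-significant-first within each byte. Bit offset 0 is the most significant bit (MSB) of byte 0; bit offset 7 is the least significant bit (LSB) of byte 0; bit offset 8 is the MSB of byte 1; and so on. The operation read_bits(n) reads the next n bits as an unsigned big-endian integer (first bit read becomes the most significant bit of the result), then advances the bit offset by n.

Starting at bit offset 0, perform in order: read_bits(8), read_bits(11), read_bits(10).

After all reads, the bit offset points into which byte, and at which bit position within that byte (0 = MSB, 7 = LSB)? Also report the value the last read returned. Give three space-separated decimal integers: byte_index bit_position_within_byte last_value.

Answer: 3 5 885

Derivation:
Read 1: bits[0:8] width=8 -> value=193 (bin 11000001); offset now 8 = byte 1 bit 0; 32 bits remain
Read 2: bits[8:19] width=11 -> value=1396 (bin 10101110100); offset now 19 = byte 2 bit 3; 21 bits remain
Read 3: bits[19:29] width=10 -> value=885 (bin 1101110101); offset now 29 = byte 3 bit 5; 11 bits remain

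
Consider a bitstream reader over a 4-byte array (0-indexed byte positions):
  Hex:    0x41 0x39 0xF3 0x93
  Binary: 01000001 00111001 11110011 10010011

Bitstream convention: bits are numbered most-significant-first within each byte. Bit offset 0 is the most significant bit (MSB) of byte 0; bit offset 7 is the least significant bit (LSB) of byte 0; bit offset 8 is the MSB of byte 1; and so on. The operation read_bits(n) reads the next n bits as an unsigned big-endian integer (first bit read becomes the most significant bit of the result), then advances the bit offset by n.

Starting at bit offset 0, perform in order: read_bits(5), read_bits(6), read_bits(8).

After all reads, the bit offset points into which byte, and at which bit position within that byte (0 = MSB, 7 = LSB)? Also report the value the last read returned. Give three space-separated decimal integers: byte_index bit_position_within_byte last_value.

Answer: 2 3 207

Derivation:
Read 1: bits[0:5] width=5 -> value=8 (bin 01000); offset now 5 = byte 0 bit 5; 27 bits remain
Read 2: bits[5:11] width=6 -> value=9 (bin 001001); offset now 11 = byte 1 bit 3; 21 bits remain
Read 3: bits[11:19] width=8 -> value=207 (bin 11001111); offset now 19 = byte 2 bit 3; 13 bits remain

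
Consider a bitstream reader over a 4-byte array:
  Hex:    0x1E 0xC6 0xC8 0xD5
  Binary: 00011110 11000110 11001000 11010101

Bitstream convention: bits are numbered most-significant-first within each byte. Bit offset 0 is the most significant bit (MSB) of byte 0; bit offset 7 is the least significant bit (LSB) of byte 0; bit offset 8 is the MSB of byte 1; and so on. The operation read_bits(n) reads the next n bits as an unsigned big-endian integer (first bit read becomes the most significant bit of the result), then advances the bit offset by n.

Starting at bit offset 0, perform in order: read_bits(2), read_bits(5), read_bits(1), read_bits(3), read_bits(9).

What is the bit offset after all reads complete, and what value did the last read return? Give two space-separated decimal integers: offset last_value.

Read 1: bits[0:2] width=2 -> value=0 (bin 00); offset now 2 = byte 0 bit 2; 30 bits remain
Read 2: bits[2:7] width=5 -> value=15 (bin 01111); offset now 7 = byte 0 bit 7; 25 bits remain
Read 3: bits[7:8] width=1 -> value=0 (bin 0); offset now 8 = byte 1 bit 0; 24 bits remain
Read 4: bits[8:11] width=3 -> value=6 (bin 110); offset now 11 = byte 1 bit 3; 21 bits remain
Read 5: bits[11:20] width=9 -> value=108 (bin 001101100); offset now 20 = byte 2 bit 4; 12 bits remain

Answer: 20 108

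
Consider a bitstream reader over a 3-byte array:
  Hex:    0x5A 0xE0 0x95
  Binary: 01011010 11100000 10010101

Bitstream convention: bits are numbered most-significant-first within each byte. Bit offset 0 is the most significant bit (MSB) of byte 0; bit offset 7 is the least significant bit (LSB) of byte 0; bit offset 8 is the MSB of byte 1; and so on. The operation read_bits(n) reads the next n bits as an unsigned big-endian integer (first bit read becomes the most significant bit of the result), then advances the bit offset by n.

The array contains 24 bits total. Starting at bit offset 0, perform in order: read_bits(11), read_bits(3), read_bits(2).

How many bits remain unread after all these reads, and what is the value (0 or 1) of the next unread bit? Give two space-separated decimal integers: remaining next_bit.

Answer: 8 1

Derivation:
Read 1: bits[0:11] width=11 -> value=727 (bin 01011010111); offset now 11 = byte 1 bit 3; 13 bits remain
Read 2: bits[11:14] width=3 -> value=0 (bin 000); offset now 14 = byte 1 bit 6; 10 bits remain
Read 3: bits[14:16] width=2 -> value=0 (bin 00); offset now 16 = byte 2 bit 0; 8 bits remain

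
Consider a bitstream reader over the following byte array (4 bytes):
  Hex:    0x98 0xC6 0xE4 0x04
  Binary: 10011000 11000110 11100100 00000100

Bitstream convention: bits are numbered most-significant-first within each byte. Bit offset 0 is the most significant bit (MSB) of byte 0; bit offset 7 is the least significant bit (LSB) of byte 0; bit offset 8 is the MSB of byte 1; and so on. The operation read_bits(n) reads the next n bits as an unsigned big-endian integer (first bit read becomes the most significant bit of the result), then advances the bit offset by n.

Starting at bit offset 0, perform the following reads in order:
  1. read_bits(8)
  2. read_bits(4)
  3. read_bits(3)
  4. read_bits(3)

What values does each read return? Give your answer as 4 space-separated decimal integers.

Answer: 152 12 3 3

Derivation:
Read 1: bits[0:8] width=8 -> value=152 (bin 10011000); offset now 8 = byte 1 bit 0; 24 bits remain
Read 2: bits[8:12] width=4 -> value=12 (bin 1100); offset now 12 = byte 1 bit 4; 20 bits remain
Read 3: bits[12:15] width=3 -> value=3 (bin 011); offset now 15 = byte 1 bit 7; 17 bits remain
Read 4: bits[15:18] width=3 -> value=3 (bin 011); offset now 18 = byte 2 bit 2; 14 bits remain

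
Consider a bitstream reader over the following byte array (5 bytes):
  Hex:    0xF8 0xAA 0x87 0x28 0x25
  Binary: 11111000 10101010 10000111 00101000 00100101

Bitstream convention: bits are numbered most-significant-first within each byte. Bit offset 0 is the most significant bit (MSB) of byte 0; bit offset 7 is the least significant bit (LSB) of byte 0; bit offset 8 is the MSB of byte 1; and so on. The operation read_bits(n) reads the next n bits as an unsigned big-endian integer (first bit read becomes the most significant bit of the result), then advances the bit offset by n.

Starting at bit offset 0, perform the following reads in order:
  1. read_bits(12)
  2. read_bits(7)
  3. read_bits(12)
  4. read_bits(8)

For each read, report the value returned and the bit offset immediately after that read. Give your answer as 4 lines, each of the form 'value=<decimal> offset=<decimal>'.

Answer: value=3978 offset=12
value=84 offset=19
value=916 offset=31
value=18 offset=39

Derivation:
Read 1: bits[0:12] width=12 -> value=3978 (bin 111110001010); offset now 12 = byte 1 bit 4; 28 bits remain
Read 2: bits[12:19] width=7 -> value=84 (bin 1010100); offset now 19 = byte 2 bit 3; 21 bits remain
Read 3: bits[19:31] width=12 -> value=916 (bin 001110010100); offset now 31 = byte 3 bit 7; 9 bits remain
Read 4: bits[31:39] width=8 -> value=18 (bin 00010010); offset now 39 = byte 4 bit 7; 1 bits remain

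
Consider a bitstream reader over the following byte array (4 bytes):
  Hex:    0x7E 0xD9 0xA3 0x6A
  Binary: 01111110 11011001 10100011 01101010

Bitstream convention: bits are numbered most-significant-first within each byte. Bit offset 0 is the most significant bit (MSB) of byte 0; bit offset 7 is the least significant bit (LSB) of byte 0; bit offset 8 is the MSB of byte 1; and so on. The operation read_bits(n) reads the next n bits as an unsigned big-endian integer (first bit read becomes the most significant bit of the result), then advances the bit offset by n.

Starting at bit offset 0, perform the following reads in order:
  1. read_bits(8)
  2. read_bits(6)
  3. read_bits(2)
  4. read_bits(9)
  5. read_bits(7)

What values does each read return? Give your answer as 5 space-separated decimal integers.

Read 1: bits[0:8] width=8 -> value=126 (bin 01111110); offset now 8 = byte 1 bit 0; 24 bits remain
Read 2: bits[8:14] width=6 -> value=54 (bin 110110); offset now 14 = byte 1 bit 6; 18 bits remain
Read 3: bits[14:16] width=2 -> value=1 (bin 01); offset now 16 = byte 2 bit 0; 16 bits remain
Read 4: bits[16:25] width=9 -> value=326 (bin 101000110); offset now 25 = byte 3 bit 1; 7 bits remain
Read 5: bits[25:32] width=7 -> value=106 (bin 1101010); offset now 32 = byte 4 bit 0; 0 bits remain

Answer: 126 54 1 326 106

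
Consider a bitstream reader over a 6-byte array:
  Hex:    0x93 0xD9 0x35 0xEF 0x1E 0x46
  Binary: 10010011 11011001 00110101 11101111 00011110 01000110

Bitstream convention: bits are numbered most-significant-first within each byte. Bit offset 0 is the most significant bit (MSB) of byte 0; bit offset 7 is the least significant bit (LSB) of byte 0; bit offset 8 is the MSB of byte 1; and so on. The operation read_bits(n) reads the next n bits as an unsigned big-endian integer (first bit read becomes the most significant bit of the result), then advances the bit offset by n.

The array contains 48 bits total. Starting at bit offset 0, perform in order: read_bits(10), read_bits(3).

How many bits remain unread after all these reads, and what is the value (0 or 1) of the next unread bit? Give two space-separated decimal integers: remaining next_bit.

Read 1: bits[0:10] width=10 -> value=591 (bin 1001001111); offset now 10 = byte 1 bit 2; 38 bits remain
Read 2: bits[10:13] width=3 -> value=3 (bin 011); offset now 13 = byte 1 bit 5; 35 bits remain

Answer: 35 0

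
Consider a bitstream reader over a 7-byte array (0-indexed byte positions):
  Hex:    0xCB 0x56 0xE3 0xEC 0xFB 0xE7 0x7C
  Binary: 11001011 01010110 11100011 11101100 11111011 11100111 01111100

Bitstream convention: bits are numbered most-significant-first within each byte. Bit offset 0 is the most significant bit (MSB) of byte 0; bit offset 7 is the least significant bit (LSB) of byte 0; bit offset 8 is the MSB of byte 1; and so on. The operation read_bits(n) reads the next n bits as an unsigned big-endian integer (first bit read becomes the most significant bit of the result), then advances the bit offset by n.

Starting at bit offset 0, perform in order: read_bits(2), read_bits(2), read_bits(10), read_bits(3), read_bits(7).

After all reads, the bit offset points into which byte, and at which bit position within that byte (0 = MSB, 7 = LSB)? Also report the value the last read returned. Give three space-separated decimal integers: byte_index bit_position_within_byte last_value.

Read 1: bits[0:2] width=2 -> value=3 (bin 11); offset now 2 = byte 0 bit 2; 54 bits remain
Read 2: bits[2:4] width=2 -> value=0 (bin 00); offset now 4 = byte 0 bit 4; 52 bits remain
Read 3: bits[4:14] width=10 -> value=725 (bin 1011010101); offset now 14 = byte 1 bit 6; 42 bits remain
Read 4: bits[14:17] width=3 -> value=5 (bin 101); offset now 17 = byte 2 bit 1; 39 bits remain
Read 5: bits[17:24] width=7 -> value=99 (bin 1100011); offset now 24 = byte 3 bit 0; 32 bits remain

Answer: 3 0 99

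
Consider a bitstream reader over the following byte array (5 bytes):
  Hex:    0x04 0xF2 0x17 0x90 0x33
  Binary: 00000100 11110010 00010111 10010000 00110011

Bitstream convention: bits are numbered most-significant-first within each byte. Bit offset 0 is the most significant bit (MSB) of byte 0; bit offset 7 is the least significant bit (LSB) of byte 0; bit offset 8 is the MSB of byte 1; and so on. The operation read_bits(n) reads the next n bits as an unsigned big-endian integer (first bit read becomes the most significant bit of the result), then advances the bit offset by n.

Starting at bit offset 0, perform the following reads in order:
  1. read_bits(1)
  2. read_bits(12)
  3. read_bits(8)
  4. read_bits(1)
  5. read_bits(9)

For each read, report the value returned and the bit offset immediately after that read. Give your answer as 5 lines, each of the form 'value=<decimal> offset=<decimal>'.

Read 1: bits[0:1] width=1 -> value=0 (bin 0); offset now 1 = byte 0 bit 1; 39 bits remain
Read 2: bits[1:13] width=12 -> value=158 (bin 000010011110); offset now 13 = byte 1 bit 5; 27 bits remain
Read 3: bits[13:21] width=8 -> value=66 (bin 01000010); offset now 21 = byte 2 bit 5; 19 bits remain
Read 4: bits[21:22] width=1 -> value=1 (bin 1); offset now 22 = byte 2 bit 6; 18 bits remain
Read 5: bits[22:31] width=9 -> value=456 (bin 111001000); offset now 31 = byte 3 bit 7; 9 bits remain

Answer: value=0 offset=1
value=158 offset=13
value=66 offset=21
value=1 offset=22
value=456 offset=31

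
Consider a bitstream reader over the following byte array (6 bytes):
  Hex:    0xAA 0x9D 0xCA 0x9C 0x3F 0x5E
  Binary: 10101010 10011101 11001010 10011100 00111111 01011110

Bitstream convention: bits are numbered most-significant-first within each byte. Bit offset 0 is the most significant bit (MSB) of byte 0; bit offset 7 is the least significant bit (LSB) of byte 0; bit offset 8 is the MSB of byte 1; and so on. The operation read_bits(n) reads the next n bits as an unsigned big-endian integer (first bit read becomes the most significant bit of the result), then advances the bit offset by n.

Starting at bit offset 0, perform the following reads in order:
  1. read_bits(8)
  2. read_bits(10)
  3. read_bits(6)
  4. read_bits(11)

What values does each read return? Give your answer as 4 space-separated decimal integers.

Answer: 170 631 10 1249

Derivation:
Read 1: bits[0:8] width=8 -> value=170 (bin 10101010); offset now 8 = byte 1 bit 0; 40 bits remain
Read 2: bits[8:18] width=10 -> value=631 (bin 1001110111); offset now 18 = byte 2 bit 2; 30 bits remain
Read 3: bits[18:24] width=6 -> value=10 (bin 001010); offset now 24 = byte 3 bit 0; 24 bits remain
Read 4: bits[24:35] width=11 -> value=1249 (bin 10011100001); offset now 35 = byte 4 bit 3; 13 bits remain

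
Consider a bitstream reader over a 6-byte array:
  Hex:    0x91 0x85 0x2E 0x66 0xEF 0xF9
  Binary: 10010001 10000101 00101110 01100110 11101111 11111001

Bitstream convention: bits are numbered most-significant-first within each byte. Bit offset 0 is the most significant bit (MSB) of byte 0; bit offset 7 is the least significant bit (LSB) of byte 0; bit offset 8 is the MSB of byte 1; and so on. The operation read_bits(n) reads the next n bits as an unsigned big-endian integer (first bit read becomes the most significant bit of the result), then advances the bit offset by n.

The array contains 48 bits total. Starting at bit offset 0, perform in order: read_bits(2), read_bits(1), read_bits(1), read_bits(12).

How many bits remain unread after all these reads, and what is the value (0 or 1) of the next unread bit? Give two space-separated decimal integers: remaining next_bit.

Read 1: bits[0:2] width=2 -> value=2 (bin 10); offset now 2 = byte 0 bit 2; 46 bits remain
Read 2: bits[2:3] width=1 -> value=0 (bin 0); offset now 3 = byte 0 bit 3; 45 bits remain
Read 3: bits[3:4] width=1 -> value=1 (bin 1); offset now 4 = byte 0 bit 4; 44 bits remain
Read 4: bits[4:16] width=12 -> value=389 (bin 000110000101); offset now 16 = byte 2 bit 0; 32 bits remain

Answer: 32 0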